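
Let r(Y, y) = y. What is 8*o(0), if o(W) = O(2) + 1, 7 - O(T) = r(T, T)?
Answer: 48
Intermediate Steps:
O(T) = 7 - T
o(W) = 6 (o(W) = (7 - 1*2) + 1 = (7 - 2) + 1 = 5 + 1 = 6)
8*o(0) = 8*6 = 48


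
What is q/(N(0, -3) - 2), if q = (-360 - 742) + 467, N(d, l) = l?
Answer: 127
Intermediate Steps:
q = -635 (q = -1102 + 467 = -635)
q/(N(0, -3) - 2) = -635/(-3 - 2) = -635/(-5) = -⅕*(-635) = 127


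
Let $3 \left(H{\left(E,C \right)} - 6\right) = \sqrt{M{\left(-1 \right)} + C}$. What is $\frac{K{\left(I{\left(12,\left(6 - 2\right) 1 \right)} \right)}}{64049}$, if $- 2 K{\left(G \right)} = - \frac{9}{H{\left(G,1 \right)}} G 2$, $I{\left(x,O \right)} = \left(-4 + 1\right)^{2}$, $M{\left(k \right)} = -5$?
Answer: $\frac{2187}{10504036} - \frac{243 i}{10504036} \approx 0.00020821 - 2.3134 \cdot 10^{-5} i$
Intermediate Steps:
$H{\left(E,C \right)} = 6 + \frac{\sqrt{-5 + C}}{3}$
$I{\left(x,O \right)} = 9$ ($I{\left(x,O \right)} = \left(-3\right)^{2} = 9$)
$K{\left(G \right)} = \frac{81 G \left(6 - \frac{2 i}{3}\right)}{328}$ ($K{\left(G \right)} = - \frac{- \frac{9}{6 + \frac{\sqrt{-5 + 1}}{3}} G 2}{2} = - \frac{- \frac{9}{6 + \frac{\sqrt{-4}}{3}} \cdot 2 G}{2} = - \frac{- \frac{9}{6 + \frac{2 i}{3}} \cdot 2 G}{2} = - \frac{- 9 \frac{9 \left(6 - \frac{2 i}{3}\right)}{328} \cdot 2 G}{2} = - \frac{- \frac{81 \left(6 - \frac{2 i}{3}\right)}{328} \cdot 2 G}{2} = - \frac{\left(- \frac{81}{164}\right) G \left(6 - \frac{2 i}{3}\right)}{2} = \frac{81 G \left(6 - \frac{2 i}{3}\right)}{328}$)
$\frac{K{\left(I{\left(12,\left(6 - 2\right) 1 \right)} \right)}}{64049} = \frac{\frac{27}{164} \cdot 9 \left(9 - i\right)}{64049} = \left(\frac{2187}{164} - \frac{243 i}{164}\right) \frac{1}{64049} = \frac{2187}{10504036} - \frac{243 i}{10504036}$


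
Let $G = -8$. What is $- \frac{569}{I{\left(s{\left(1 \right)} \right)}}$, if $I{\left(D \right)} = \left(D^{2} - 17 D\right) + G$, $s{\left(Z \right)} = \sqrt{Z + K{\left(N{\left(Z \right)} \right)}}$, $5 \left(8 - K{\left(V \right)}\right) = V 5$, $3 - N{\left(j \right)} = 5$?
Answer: $\frac{1707}{3170} + \frac{9673 \sqrt{11}}{3170} \approx 10.659$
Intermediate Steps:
$N{\left(j \right)} = -2$ ($N{\left(j \right)} = 3 - 5 = -2$)
$K{\left(V \right)} = 8 - V$ ($K{\left(V \right)} = 8 - \frac{V 5}{5} = 8 - \frac{5 V}{5} = 8 - V$)
$s{\left(Z \right)} = \sqrt{10 + Z}$ ($s{\left(Z \right)} = \sqrt{Z + \left(8 - -2\right)} = \sqrt{Z + \left(8 + 2\right)} = \sqrt{Z + 10} = \sqrt{10 + Z}$)
$I{\left(D \right)} = -8 + D^{2} - 17 D$ ($I{\left(D \right)} = \left(D^{2} - 17 D\right) - 8 = -8 + D^{2} - 17 D$)
$- \frac{569}{I{\left(s{\left(1 \right)} \right)}} = - \frac{569}{-8 + \left(\sqrt{10 + 1}\right)^{2} - 17 \sqrt{10 + 1}} = - \frac{569}{-8 + \left(\sqrt{11}\right)^{2} - 17 \sqrt{11}} = - \frac{569}{-8 + 11 - 17 \sqrt{11}} = - \frac{569}{3 - 17 \sqrt{11}}$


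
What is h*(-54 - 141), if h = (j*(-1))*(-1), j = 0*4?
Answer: 0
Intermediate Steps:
j = 0
h = 0 (h = (0*(-1))*(-1) = 0*(-1) = 0)
h*(-54 - 141) = 0*(-54 - 141) = 0*(-195) = 0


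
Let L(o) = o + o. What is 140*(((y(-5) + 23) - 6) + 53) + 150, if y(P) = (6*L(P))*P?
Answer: 51950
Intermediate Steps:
L(o) = 2*o
y(P) = 12*P² (y(P) = (6*(2*P))*P = (12*P)*P = 12*P²)
140*(((y(-5) + 23) - 6) + 53) + 150 = 140*(((12*(-5)² + 23) - 6) + 53) + 150 = 140*(((12*25 + 23) - 6) + 53) + 150 = 140*(((300 + 23) - 6) + 53) + 150 = 140*((323 - 6) + 53) + 150 = 140*(317 + 53) + 150 = 140*370 + 150 = 51800 + 150 = 51950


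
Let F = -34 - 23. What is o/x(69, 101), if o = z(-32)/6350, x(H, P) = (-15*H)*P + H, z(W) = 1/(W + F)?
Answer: 1/59038959900 ≈ 1.6938e-11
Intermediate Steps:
F = -57
z(W) = 1/(-57 + W) (z(W) = 1/(W - 57) = 1/(-57 + W))
x(H, P) = H - 15*H*P (x(H, P) = -15*H*P + H = H - 15*H*P)
o = -1/565150 (o = 1/(-57 - 32*6350) = (1/6350)/(-89) = -1/89*1/6350 = -1/565150 ≈ -1.7694e-6)
o/x(69, 101) = -1/(69*(1 - 15*101))/565150 = -1/(69*(1 - 1515))/565150 = -1/(565150*(69*(-1514))) = -1/565150/(-104466) = -1/565150*(-1/104466) = 1/59038959900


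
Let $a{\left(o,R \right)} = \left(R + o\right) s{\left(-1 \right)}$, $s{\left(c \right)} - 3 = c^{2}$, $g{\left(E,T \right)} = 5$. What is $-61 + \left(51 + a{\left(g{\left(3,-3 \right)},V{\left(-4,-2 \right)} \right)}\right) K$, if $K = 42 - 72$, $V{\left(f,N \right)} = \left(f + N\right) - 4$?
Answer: $-991$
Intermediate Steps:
$s{\left(c \right)} = 3 + c^{2}$
$V{\left(f,N \right)} = -4 + N + f$ ($V{\left(f,N \right)} = \left(N + f\right) - 4 = -4 + N + f$)
$a{\left(o,R \right)} = 4 R + 4 o$ ($a{\left(o,R \right)} = \left(R + o\right) \left(3 + \left(-1\right)^{2}\right) = \left(R + o\right) \left(3 + 1\right) = \left(R + o\right) 4 = 4 R + 4 o$)
$K = -30$
$-61 + \left(51 + a{\left(g{\left(3,-3 \right)},V{\left(-4,-2 \right)} \right)}\right) K = -61 + \left(51 + \left(4 \left(-4 - 2 - 4\right) + 4 \cdot 5\right)\right) \left(-30\right) = -61 + \left(51 + \left(4 \left(-10\right) + 20\right)\right) \left(-30\right) = -61 + \left(51 + \left(-40 + 20\right)\right) \left(-30\right) = -61 + \left(51 - 20\right) \left(-30\right) = -61 + 31 \left(-30\right) = -61 - 930 = -991$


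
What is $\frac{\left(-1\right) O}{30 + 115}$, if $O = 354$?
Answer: $- \frac{354}{145} \approx -2.4414$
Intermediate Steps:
$\frac{\left(-1\right) O}{30 + 115} = \frac{\left(-1\right) 354}{30 + 115} = - \frac{354}{145}$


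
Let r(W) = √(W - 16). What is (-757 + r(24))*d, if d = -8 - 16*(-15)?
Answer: -175624 + 464*√2 ≈ -1.7497e+5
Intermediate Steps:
r(W) = √(-16 + W)
d = 232 (d = -8 + 240 = 232)
(-757 + r(24))*d = (-757 + √(-16 + 24))*232 = (-757 + √8)*232 = (-757 + 2*√2)*232 = -175624 + 464*√2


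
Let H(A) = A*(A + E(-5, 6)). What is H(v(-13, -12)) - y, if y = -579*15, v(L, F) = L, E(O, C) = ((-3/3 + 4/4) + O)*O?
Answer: 8529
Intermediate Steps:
E(O, C) = O**2 (E(O, C) = ((-3*1/3 + 4*(1/4)) + O)*O = ((-1 + 1) + O)*O = (0 + O)*O = O*O = O**2)
H(A) = A*(25 + A) (H(A) = A*(A + (-5)**2) = A*(A + 25) = A*(25 + A))
y = -8685
H(v(-13, -12)) - y = -13*(25 - 13) - 1*(-8685) = -13*12 + 8685 = -156 + 8685 = 8529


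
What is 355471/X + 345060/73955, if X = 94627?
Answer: 11788170085/1399627957 ≈ 8.4224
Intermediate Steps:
355471/X + 345060/73955 = 355471/94627 + 345060/73955 = 355471*(1/94627) + 345060*(1/73955) = 355471/94627 + 69012/14791 = 11788170085/1399627957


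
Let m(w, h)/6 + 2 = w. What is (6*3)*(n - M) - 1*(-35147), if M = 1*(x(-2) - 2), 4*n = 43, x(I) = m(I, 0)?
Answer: 71617/2 ≈ 35809.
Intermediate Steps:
m(w, h) = -12 + 6*w
x(I) = -12 + 6*I
n = 43/4 (n = (¼)*43 = 43/4 ≈ 10.750)
M = -26 (M = 1*((-12 + 6*(-2)) - 2) = 1*((-12 - 12) - 2) = 1*(-24 - 2) = 1*(-26) = -26)
(6*3)*(n - M) - 1*(-35147) = (6*3)*(43/4 - 1*(-26)) - 1*(-35147) = 18*(43/4 + 26) + 35147 = 18*(147/4) + 35147 = 1323/2 + 35147 = 71617/2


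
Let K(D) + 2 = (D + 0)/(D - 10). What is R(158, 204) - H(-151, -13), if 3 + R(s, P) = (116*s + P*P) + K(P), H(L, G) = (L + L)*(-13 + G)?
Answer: 5052541/97 ≈ 52088.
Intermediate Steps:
K(D) = -2 + D/(-10 + D) (K(D) = -2 + (D + 0)/(D - 10) = -2 + D/(-10 + D))
H(L, G) = 2*L*(-13 + G) (H(L, G) = (2*L)*(-13 + G) = 2*L*(-13 + G))
R(s, P) = -3 + P² + 116*s + (20 - P)/(-10 + P) (R(s, P) = -3 + ((116*s + P*P) + (20 - P)/(-10 + P)) = -3 + ((116*s + P²) + (20 - P)/(-10 + P)) = -3 + ((P² + 116*s) + (20 - P)/(-10 + P)) = -3 + (P² + 116*s + (20 - P)/(-10 + P)) = -3 + P² + 116*s + (20 - P)/(-10 + P))
R(158, 204) - H(-151, -13) = (20 - 1*204 + (-10 + 204)*(-3 + 204² + 116*158))/(-10 + 204) - 2*(-151)*(-13 - 13) = (20 - 204 + 194*(-3 + 41616 + 18328))/194 - 2*(-151)*(-26) = (20 - 204 + 194*59941)/194 - 1*7852 = (20 - 204 + 11628554)/194 - 7852 = (1/194)*11628370 - 7852 = 5814185/97 - 7852 = 5052541/97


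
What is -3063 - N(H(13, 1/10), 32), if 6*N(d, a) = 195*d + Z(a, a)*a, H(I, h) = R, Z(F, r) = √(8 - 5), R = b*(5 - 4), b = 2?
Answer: -3128 - 16*√3/3 ≈ -3137.2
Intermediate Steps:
R = 2 (R = 2*(5 - 4) = 2*1 = 2)
Z(F, r) = √3
H(I, h) = 2
N(d, a) = 65*d/2 + a*√3/6 (N(d, a) = (195*d + √3*a)/6 = (195*d + a*√3)/6 = 65*d/2 + a*√3/6)
-3063 - N(H(13, 1/10), 32) = -3063 - ((65/2)*2 + (⅙)*32*√3) = -3063 - (65 + 16*√3/3) = -3063 + (-65 - 16*√3/3) = -3128 - 16*√3/3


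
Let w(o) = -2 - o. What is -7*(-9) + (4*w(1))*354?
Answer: -4185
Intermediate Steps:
-7*(-9) + (4*w(1))*354 = -7*(-9) + (4*(-2 - 1*1))*354 = 63 + (4*(-2 - 1))*354 = 63 + (4*(-3))*354 = 63 - 12*354 = 63 - 4248 = -4185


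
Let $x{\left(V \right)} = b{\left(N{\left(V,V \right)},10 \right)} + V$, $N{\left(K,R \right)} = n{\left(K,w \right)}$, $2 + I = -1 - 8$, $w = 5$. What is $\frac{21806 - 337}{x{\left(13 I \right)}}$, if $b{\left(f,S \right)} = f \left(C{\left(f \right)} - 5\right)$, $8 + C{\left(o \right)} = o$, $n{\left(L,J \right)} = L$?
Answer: $\frac{21469}{22165} \approx 0.9686$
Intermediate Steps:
$I = -11$ ($I = -2 - 9 = -11$)
$C{\left(o \right)} = -8 + o$
$N{\left(K,R \right)} = K$
$b{\left(f,S \right)} = f \left(-13 + f\right)$ ($b{\left(f,S \right)} = f \left(\left(-8 + f\right) - 5\right) = f \left(-13 + f\right)$)
$x{\left(V \right)} = V + V \left(-13 + V\right)$ ($x{\left(V \right)} = V \left(-13 + V\right) + V = V + V \left(-13 + V\right)$)
$\frac{21806 - 337}{x{\left(13 I \right)}} = \frac{21806 - 337}{13 \left(-11\right) \left(-12 + 13 \left(-11\right)\right)} = \frac{21806 - 337}{\left(-143\right) \left(-12 - 143\right)} = \frac{21469}{\left(-143\right) \left(-155\right)} = \frac{21469}{22165}$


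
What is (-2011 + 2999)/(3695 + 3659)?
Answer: 494/3677 ≈ 0.13435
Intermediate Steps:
(-2011 + 2999)/(3695 + 3659) = 988/7354 = 988*(1/7354) = 494/3677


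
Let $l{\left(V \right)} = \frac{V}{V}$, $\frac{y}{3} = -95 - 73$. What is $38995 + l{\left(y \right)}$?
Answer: $38996$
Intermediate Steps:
$y = -504$ ($y = 3 \left(-95 - 73\right) = 3 \left(-168\right) = -504$)
$l{\left(V \right)} = 1$
$38995 + l{\left(y \right)} = 38995 + 1 = 38996$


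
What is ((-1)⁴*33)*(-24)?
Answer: -792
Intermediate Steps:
((-1)⁴*33)*(-24) = (1*33)*(-24) = 33*(-24) = -792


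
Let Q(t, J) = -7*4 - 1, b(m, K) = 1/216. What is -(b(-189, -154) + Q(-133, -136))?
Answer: 6263/216 ≈ 28.995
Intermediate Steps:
b(m, K) = 1/216
Q(t, J) = -29 (Q(t, J) = -28 - 1 = -29)
-(b(-189, -154) + Q(-133, -136)) = -(1/216 - 29) = -1*(-6263/216) = 6263/216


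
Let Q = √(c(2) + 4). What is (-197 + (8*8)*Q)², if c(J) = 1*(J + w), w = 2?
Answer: 71577 - 50432*√2 ≈ 255.38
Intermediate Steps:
c(J) = 2 + J (c(J) = 1*(J + 2) = 1*(2 + J) = 2 + J)
Q = 2*√2 (Q = √((2 + 2) + 4) = √(4 + 4) = √8 = 2*√2 ≈ 2.8284)
(-197 + (8*8)*Q)² = (-197 + (8*8)*(2*√2))² = (-197 + 64*(2*√2))² = (-197 + 128*√2)²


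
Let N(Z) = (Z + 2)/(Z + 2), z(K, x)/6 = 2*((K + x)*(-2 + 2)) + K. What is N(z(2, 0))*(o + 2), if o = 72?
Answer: 74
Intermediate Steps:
z(K, x) = 6*K (z(K, x) = 6*(2*((K + x)*(-2 + 2)) + K) = 6*(2*((K + x)*0) + K) = 6*(2*0 + K) = 6*(0 + K) = 6*K)
N(Z) = 1 (N(Z) = (2 + Z)/(2 + Z) = 1)
N(z(2, 0))*(o + 2) = 1*(72 + 2) = 1*74 = 74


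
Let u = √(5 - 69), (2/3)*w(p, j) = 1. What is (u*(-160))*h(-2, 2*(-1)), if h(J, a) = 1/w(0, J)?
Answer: -2560*I/3 ≈ -853.33*I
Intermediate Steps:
w(p, j) = 3/2 (w(p, j) = (3/2)*1 = 3/2)
h(J, a) = ⅔ (h(J, a) = 1/(3/2) = ⅔)
u = 8*I (u = √(-64) = 8*I ≈ 8.0*I)
(u*(-160))*h(-2, 2*(-1)) = ((8*I)*(-160))*(⅔) = -1280*I*(⅔) = -2560*I/3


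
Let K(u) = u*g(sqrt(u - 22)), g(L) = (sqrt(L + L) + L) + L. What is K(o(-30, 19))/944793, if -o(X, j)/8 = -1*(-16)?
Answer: -1280*I*sqrt(6)/944793 - 128*2**(3/4)*3**(1/4)*sqrt(5)*sqrt(I)/944793 ≈ -0.00047413 - 0.0037927*I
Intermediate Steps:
o(X, j) = -128 (o(X, j) = -(-8)*(-16) = -8*16 = -128)
g(L) = 2*L + sqrt(2)*sqrt(L) (g(L) = (sqrt(2*L) + L) + L = (sqrt(2)*sqrt(L) + L) + L = (L + sqrt(2)*sqrt(L)) + L = 2*L + sqrt(2)*sqrt(L))
K(u) = u*(2*sqrt(-22 + u) + sqrt(2)*(-22 + u)**(1/4)) (K(u) = u*(2*sqrt(u - 22) + sqrt(2)*sqrt(sqrt(u - 22))) = u*(2*sqrt(-22 + u) + sqrt(2)*sqrt(sqrt(-22 + u))) = u*(2*sqrt(-22 + u) + sqrt(2)*(-22 + u)**(1/4)))
K(o(-30, 19))/944793 = -128*(2*sqrt(-22 - 128) + sqrt(2)*(-22 - 128)**(1/4))/944793 = -128*(2*sqrt(-150) + sqrt(2)*(-150)**(1/4))*(1/944793) = -128*(2*(5*I*sqrt(6)) + sqrt(2)*((-6)**(1/4)*sqrt(5)))*(1/944793) = -128*(10*I*sqrt(6) + (-3)**(1/4)*2**(3/4)*sqrt(5))*(1/944793) = (-1280*I*sqrt(6) - 128*(-3)**(1/4)*2**(3/4)*sqrt(5))*(1/944793) = -1280*I*sqrt(6)/944793 - 128*(-3)**(1/4)*2**(3/4)*sqrt(5)/944793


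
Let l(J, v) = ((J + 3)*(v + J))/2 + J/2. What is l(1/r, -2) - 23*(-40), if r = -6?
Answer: 66013/72 ≈ 916.85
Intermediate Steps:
l(J, v) = J/2 + (3 + J)*(J + v)/2 (l(J, v) = ((3 + J)*(J + v))*(½) + J*(½) = (3 + J)*(J + v)/2 + J/2 = J/2 + (3 + J)*(J + v)/2)
l(1/r, -2) - 23*(-40) = ((1/(-6))²/2 + 2/(-6) + (3/2)*(-2) + (½)*(-2)/(-6)) - 23*(-40) = ((-⅙)²/2 + 2*(-⅙) - 3 + (½)*(-⅙)*(-2)) + 920 = ((½)*(1/36) - ⅓ - 3 + ⅙) + 920 = (1/72 - ⅓ - 3 + ⅙) + 920 = -227/72 + 920 = 66013/72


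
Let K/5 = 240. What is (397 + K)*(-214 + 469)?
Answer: 407235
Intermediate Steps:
K = 1200 (K = 5*240 = 1200)
(397 + K)*(-214 + 469) = (397 + 1200)*(-214 + 469) = 1597*255 = 407235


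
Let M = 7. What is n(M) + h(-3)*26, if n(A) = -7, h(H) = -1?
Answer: -33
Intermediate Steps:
n(M) + h(-3)*26 = -7 - 1*26 = -7 - 26 = -33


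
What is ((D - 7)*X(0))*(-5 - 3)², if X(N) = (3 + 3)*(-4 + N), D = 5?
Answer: 3072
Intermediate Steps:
X(N) = -24 + 6*N (X(N) = 6*(-4 + N) = -24 + 6*N)
((D - 7)*X(0))*(-5 - 3)² = ((5 - 7)*(-24 + 6*0))*(-5 - 3)² = -2*(-24 + 0)*(-8)² = -2*(-24)*64 = 48*64 = 3072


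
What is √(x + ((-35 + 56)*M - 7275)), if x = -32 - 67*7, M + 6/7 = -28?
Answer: I*√8382 ≈ 91.553*I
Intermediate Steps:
M = -202/7 (M = -6/7 - 28 = -202/7 ≈ -28.857)
x = -501 (x = -32 - 469 = -501)
√(x + ((-35 + 56)*M - 7275)) = √(-501 + ((-35 + 56)*(-202/7) - 7275)) = √(-501 + (21*(-202/7) - 7275)) = √(-501 + (-606 - 7275)) = √(-501 - 7881) = √(-8382) = I*√8382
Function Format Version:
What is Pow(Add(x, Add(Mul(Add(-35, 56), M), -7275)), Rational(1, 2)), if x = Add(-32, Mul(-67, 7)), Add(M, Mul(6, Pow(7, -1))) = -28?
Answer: Mul(I, Pow(8382, Rational(1, 2))) ≈ Mul(91.553, I)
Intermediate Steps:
M = Rational(-202, 7) (M = Add(Rational(-6, 7), -28) = Rational(-202, 7) ≈ -28.857)
x = -501 (x = Add(-32, -469) = -501)
Pow(Add(x, Add(Mul(Add(-35, 56), M), -7275)), Rational(1, 2)) = Pow(Add(-501, Add(Mul(Add(-35, 56), Rational(-202, 7)), -7275)), Rational(1, 2)) = Pow(Add(-501, Add(Mul(21, Rational(-202, 7)), -7275)), Rational(1, 2)) = Pow(Add(-501, Add(-606, -7275)), Rational(1, 2)) = Pow(Add(-501, -7881), Rational(1, 2)) = Pow(-8382, Rational(1, 2)) = Mul(I, Pow(8382, Rational(1, 2)))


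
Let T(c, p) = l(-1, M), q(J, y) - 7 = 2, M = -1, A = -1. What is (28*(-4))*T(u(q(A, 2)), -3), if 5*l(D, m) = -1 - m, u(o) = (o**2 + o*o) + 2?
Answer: 0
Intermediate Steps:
q(J, y) = 9 (q(J, y) = 7 + 2 = 9)
u(o) = 2 + 2*o**2 (u(o) = (o**2 + o**2) + 2 = 2*o**2 + 2 = 2 + 2*o**2)
l(D, m) = -1/5 - m/5 (l(D, m) = (-1 - m)/5 = -1/5 - m/5)
T(c, p) = 0 (T(c, p) = -1/5 - 1/5*(-1) = -1/5 + 1/5 = 0)
(28*(-4))*T(u(q(A, 2)), -3) = (28*(-4))*0 = -112*0 = 0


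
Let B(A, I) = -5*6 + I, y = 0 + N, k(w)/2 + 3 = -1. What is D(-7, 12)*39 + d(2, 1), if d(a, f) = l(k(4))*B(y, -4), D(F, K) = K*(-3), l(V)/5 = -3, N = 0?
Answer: -894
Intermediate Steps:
k(w) = -8 (k(w) = -6 + 2*(-1) = -6 - 2 = -8)
y = 0 (y = 0 + 0 = 0)
l(V) = -15 (l(V) = 5*(-3) = -15)
B(A, I) = -30 + I
D(F, K) = -3*K
d(a, f) = 510 (d(a, f) = -15*(-30 - 4) = -15*(-34) = 510)
D(-7, 12)*39 + d(2, 1) = -3*12*39 + 510 = -36*39 + 510 = -1404 + 510 = -894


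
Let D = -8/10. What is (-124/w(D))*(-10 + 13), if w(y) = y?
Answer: 465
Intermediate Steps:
D = -⅘ (D = -8*⅒ = -⅘ ≈ -0.80000)
(-124/w(D))*(-10 + 13) = (-124/(-⅘))*(-10 + 13) = -124*(-5/4)*3 = 155*3 = 465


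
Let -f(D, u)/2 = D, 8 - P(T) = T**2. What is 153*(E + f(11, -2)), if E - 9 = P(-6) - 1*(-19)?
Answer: -3366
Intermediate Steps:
P(T) = 8 - T**2
f(D, u) = -2*D
E = 0 (E = 9 + ((8 - 1*(-6)**2) - 1*(-19)) = 9 + ((8 - 1*36) + 19) = 9 + ((8 - 36) + 19) = 9 + (-28 + 19) = 9 - 9 = 0)
153*(E + f(11, -2)) = 153*(0 - 2*11) = 153*(0 - 22) = 153*(-22) = -3366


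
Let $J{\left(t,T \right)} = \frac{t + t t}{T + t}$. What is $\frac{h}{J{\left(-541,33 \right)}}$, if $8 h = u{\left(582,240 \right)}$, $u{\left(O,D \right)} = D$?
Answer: $- \frac{254}{4869} \approx -0.052167$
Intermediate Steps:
$h = 30$ ($h = \frac{1}{8} \cdot 240 = 30$)
$J{\left(t,T \right)} = \frac{t + t^{2}}{T + t}$
$\frac{h}{J{\left(-541,33 \right)}} = \frac{30}{\left(-541\right) \frac{1}{33 - 541} \left(1 - 541\right)} = \frac{30}{\left(-541\right) \frac{1}{-508} \left(-540\right)} = \frac{30}{\left(-541\right) \left(- \frac{1}{508}\right) \left(-540\right)} = \frac{30}{- \frac{73035}{127}} = 30 \left(- \frac{127}{73035}\right) = - \frac{254}{4869}$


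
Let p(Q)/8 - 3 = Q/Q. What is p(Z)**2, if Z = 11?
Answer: 1024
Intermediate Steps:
p(Q) = 32 (p(Q) = 24 + 8*(Q/Q) = 24 + 8*1 = 24 + 8 = 32)
p(Z)**2 = 32**2 = 1024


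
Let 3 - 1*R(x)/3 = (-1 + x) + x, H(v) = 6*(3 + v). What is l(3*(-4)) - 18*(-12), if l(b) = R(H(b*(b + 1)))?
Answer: -4632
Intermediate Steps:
H(v) = 18 + 6*v
R(x) = 12 - 6*x (R(x) = 9 - 3*((-1 + x) + x) = 9 - 3*(-1 + 2*x) = 9 + (3 - 6*x) = 12 - 6*x)
l(b) = -96 - 36*b*(1 + b) (l(b) = 12 - 6*(18 + 6*(b*(b + 1))) = 12 - 6*(18 + 6*(b*(1 + b))) = 12 - 6*(18 + 6*b*(1 + b)) = 12 + (-108 - 36*b*(1 + b)) = -96 - 36*b*(1 + b))
l(3*(-4)) - 18*(-12) = (-96 - 36*3*(-4)*(1 + 3*(-4))) - 18*(-12) = (-96 - 36*(-12)*(1 - 12)) + 216 = (-96 - 36*(-12)*(-11)) + 216 = (-96 - 4752) + 216 = -4848 + 216 = -4632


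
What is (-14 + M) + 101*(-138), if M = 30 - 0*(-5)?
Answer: -13922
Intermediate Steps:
M = 30 (M = 30 - 1*0 = 30 + 0 = 30)
(-14 + M) + 101*(-138) = (-14 + 30) + 101*(-138) = 16 - 13938 = -13922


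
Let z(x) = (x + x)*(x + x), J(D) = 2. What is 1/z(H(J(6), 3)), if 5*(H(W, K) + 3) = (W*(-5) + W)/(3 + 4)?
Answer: 1225/51076 ≈ 0.023984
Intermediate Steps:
H(W, K) = -3 - 4*W/35 (H(W, K) = -3 + ((W*(-5) + W)/(3 + 4))/5 = -3 + ((-5*W + W)/7)/5 = -3 + (-4*W*(⅐))/5 = -3 + (-4*W/7)/5 = -3 - 4*W/35)
z(x) = 4*x² (z(x) = (2*x)*(2*x) = 4*x²)
1/z(H(J(6), 3)) = 1/(4*(-3 - 4/35*2)²) = 1/(4*(-3 - 8/35)²) = 1/(4*(-113/35)²) = 1/(4*(12769/1225)) = 1/(51076/1225) = 1225/51076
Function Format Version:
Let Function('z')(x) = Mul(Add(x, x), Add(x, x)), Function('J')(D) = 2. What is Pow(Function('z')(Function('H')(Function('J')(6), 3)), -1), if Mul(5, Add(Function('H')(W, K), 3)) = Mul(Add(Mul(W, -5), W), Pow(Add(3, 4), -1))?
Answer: Rational(1225, 51076) ≈ 0.023984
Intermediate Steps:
Function('H')(W, K) = Add(-3, Mul(Rational(-4, 35), W)) (Function('H')(W, K) = Add(-3, Mul(Rational(1, 5), Mul(Add(Mul(W, -5), W), Pow(Add(3, 4), -1)))) = Add(-3, Mul(Rational(1, 5), Mul(Add(Mul(-5, W), W), Pow(7, -1)))) = Add(-3, Mul(Rational(1, 5), Mul(Mul(-4, W), Rational(1, 7)))) = Add(-3, Mul(Rational(1, 5), Mul(Rational(-4, 7), W))) = Add(-3, Mul(Rational(-4, 35), W)))
Function('z')(x) = Mul(4, Pow(x, 2)) (Function('z')(x) = Mul(Mul(2, x), Mul(2, x)) = Mul(4, Pow(x, 2)))
Pow(Function('z')(Function('H')(Function('J')(6), 3)), -1) = Pow(Mul(4, Pow(Add(-3, Mul(Rational(-4, 35), 2)), 2)), -1) = Pow(Mul(4, Pow(Add(-3, Rational(-8, 35)), 2)), -1) = Pow(Mul(4, Pow(Rational(-113, 35), 2)), -1) = Pow(Mul(4, Rational(12769, 1225)), -1) = Pow(Rational(51076, 1225), -1) = Rational(1225, 51076)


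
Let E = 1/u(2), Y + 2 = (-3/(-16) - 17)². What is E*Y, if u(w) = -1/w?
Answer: -71849/128 ≈ -561.32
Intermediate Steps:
Y = 71849/256 (Y = -2 + (-3/(-16) - 17)² = -2 + (-3*(-1/16) - 17)² = -2 + (3/16 - 17)² = -2 + (-269/16)² = -2 + 72361/256 = 71849/256 ≈ 280.66)
E = -2 (E = 1/(-1/2) = 1/(-1*½) = 1/(-½) = -2)
E*Y = -2*71849/256 = -71849/128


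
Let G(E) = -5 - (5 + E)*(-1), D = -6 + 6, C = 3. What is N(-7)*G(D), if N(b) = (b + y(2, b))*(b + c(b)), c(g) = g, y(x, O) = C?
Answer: 0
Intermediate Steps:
y(x, O) = 3
D = 0
N(b) = 2*b*(3 + b) (N(b) = (b + 3)*(b + b) = (3 + b)*(2*b) = 2*b*(3 + b))
G(E) = E (G(E) = -5 - (-5 - E) = -5 + (5 + E) = E)
N(-7)*G(D) = (2*(-7)*(3 - 7))*0 = (2*(-7)*(-4))*0 = 56*0 = 0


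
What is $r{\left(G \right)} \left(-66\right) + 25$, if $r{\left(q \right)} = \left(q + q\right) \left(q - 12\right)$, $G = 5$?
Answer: $4645$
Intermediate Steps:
$r{\left(q \right)} = 2 q \left(-12 + q\right)$
$r{\left(G \right)} \left(-66\right) + 25 = 2 \cdot 5 \left(-12 + 5\right) \left(-66\right) + 25 = 2 \cdot 5 \left(-7\right) \left(-66\right) + 25 = \left(-70\right) \left(-66\right) + 25 = 4620 + 25 = 4645$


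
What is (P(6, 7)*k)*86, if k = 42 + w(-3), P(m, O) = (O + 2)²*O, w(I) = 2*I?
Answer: 1755432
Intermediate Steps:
P(m, O) = O*(2 + O)² (P(m, O) = (2 + O)²*O = O*(2 + O)²)
k = 36 (k = 42 + 2*(-3) = 42 - 6 = 36)
(P(6, 7)*k)*86 = ((7*(2 + 7)²)*36)*86 = ((7*9²)*36)*86 = ((7*81)*36)*86 = (567*36)*86 = 20412*86 = 1755432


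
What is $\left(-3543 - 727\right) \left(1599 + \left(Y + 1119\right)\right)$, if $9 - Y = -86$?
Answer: $-12011510$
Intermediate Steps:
$Y = 95$ ($Y = 9 - -86 = 9 + 86 = 95$)
$\left(-3543 - 727\right) \left(1599 + \left(Y + 1119\right)\right) = \left(-3543 - 727\right) \left(1599 + \left(95 + 1119\right)\right) = - 4270 \left(1599 + 1214\right) = \left(-4270\right) 2813 = -12011510$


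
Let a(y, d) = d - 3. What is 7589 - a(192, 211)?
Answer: 7381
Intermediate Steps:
a(y, d) = -3 + d
7589 - a(192, 211) = 7589 - (-3 + 211) = 7589 - 1*208 = 7589 - 208 = 7381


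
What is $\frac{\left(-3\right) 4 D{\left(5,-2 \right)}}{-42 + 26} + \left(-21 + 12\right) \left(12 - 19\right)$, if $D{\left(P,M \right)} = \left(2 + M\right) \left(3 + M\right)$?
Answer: $63$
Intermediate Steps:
$\frac{\left(-3\right) 4 D{\left(5,-2 \right)}}{-42 + 26} + \left(-21 + 12\right) \left(12 - 19\right) = \frac{\left(-3\right) 4 \left(6 + \left(-2\right)^{2} + 5 \left(-2\right)\right)}{-42 + 26} + \left(-21 + 12\right) \left(12 - 19\right) = \frac{\left(-12\right) \left(6 + 4 - 10\right)}{-16} - -63 = \left(-12\right) 0 \left(- \frac{1}{16}\right) + 63 = 0 \left(- \frac{1}{16}\right) + 63 = 0 + 63 = 63$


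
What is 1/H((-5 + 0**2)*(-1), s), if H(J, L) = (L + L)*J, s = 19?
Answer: 1/190 ≈ 0.0052632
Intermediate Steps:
H(J, L) = 2*J*L (H(J, L) = (2*L)*J = 2*J*L)
1/H((-5 + 0**2)*(-1), s) = 1/(2*((-5 + 0**2)*(-1))*19) = 1/(2*((-5 + 0)*(-1))*19) = 1/(2*(-5*(-1))*19) = 1/(2*5*19) = 1/190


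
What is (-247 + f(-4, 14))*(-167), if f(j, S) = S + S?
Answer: 36573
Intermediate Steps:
f(j, S) = 2*S
(-247 + f(-4, 14))*(-167) = (-247 + 2*14)*(-167) = (-247 + 28)*(-167) = -219*(-167) = 36573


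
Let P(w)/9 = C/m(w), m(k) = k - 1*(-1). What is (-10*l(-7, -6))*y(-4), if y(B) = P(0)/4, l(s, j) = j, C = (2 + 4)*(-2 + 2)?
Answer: 0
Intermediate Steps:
C = 0 (C = 6*0 = 0)
m(k) = 1 + k (m(k) = k + 1 = 1 + k)
P(w) = 0 (P(w) = 9*(0/(1 + w)) = 9*0 = 0)
y(B) = 0 (y(B) = 0/4 = 0*(¼) = 0)
(-10*l(-7, -6))*y(-4) = -10*(-6)*0 = 60*0 = 0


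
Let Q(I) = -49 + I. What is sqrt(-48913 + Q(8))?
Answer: I*sqrt(48954) ≈ 221.26*I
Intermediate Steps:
sqrt(-48913 + Q(8)) = sqrt(-48913 + (-49 + 8)) = sqrt(-48913 - 41) = sqrt(-48954) = I*sqrt(48954)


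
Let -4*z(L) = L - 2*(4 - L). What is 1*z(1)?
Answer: 5/4 ≈ 1.2500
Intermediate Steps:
z(L) = 2 - 3*L/4 (z(L) = -(L - 2*(4 - L))/4 = -(L + (-8 + 2*L))/4 = -(-8 + 3*L)/4 = 2 - 3*L/4)
1*z(1) = 1*(2 - 3/4*1) = 1*(2 - 3/4) = 1*(5/4) = 5/4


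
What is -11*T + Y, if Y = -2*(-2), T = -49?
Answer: 543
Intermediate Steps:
Y = 4
-11*T + Y = -11*(-49) + 4 = 539 + 4 = 543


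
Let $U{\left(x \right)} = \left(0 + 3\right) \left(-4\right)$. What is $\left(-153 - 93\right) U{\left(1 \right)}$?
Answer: $2952$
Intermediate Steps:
$U{\left(x \right)} = -12$ ($U{\left(x \right)} = 3 \left(-4\right) = -12$)
$\left(-153 - 93\right) U{\left(1 \right)} = \left(-153 - 93\right) \left(-12\right) = \left(-246\right) \left(-12\right) = 2952$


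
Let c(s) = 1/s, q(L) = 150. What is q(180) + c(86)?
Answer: 12901/86 ≈ 150.01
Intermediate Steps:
q(180) + c(86) = 150 + 1/86 = 12901/86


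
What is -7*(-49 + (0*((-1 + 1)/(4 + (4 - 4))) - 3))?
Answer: 364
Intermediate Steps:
-7*(-49 + (0*((-1 + 1)/(4 + (4 - 4))) - 3)) = -7*(-49 + (0*(0/(4 + 0)) - 3)) = -7*(-49 + (0*(0/4) - 3)) = -7*(-49 + (0*(0*(¼)) - 3)) = -7*(-49 + (0*0 - 3)) = -7*(-49 + (0 - 3)) = -7*(-49 - 3) = -7*(-52) = 364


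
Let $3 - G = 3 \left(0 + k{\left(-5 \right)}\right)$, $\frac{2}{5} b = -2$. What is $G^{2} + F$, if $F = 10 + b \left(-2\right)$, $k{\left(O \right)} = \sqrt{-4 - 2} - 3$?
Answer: $110 - 72 i \sqrt{6} \approx 110.0 - 176.36 i$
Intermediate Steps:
$b = -5$ ($b = \frac{5}{2} \left(-2\right) = -5$)
$k{\left(O \right)} = -3 + i \sqrt{6}$ ($k{\left(O \right)} = \sqrt{-6} - 3 = i \sqrt{6} - 3 = -3 + i \sqrt{6}$)
$G = 12 - 3 i \sqrt{6}$ ($G = 3 - 3 \left(0 - \left(3 - i \sqrt{6}\right)\right) = 3 - 3 \left(-3 + i \sqrt{6}\right) = 3 - \left(-9 + 3 i \sqrt{6}\right) = 3 + \left(9 - 3 i \sqrt{6}\right) = 12 - 3 i \sqrt{6} \approx 12.0 - 7.3485 i$)
$F = 20$ ($F = 10 - -10 = 10 + 10 = 20$)
$G^{2} + F = \left(12 - 3 i \sqrt{6}\right)^{2} + 20 = 20 + \left(12 - 3 i \sqrt{6}\right)^{2}$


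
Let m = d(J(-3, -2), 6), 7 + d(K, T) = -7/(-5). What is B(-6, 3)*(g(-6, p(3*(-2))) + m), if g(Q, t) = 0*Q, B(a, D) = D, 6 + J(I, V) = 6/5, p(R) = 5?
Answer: -84/5 ≈ -16.800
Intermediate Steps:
J(I, V) = -24/5 (J(I, V) = -6 + 6/5 = -24/5)
g(Q, t) = 0
d(K, T) = -28/5 (d(K, T) = -7 - 7/(-5) = -7 - 7*(-1/5) = -7 + 7/5 = -28/5)
m = -28/5 ≈ -5.6000
B(-6, 3)*(g(-6, p(3*(-2))) + m) = 3*(0 - 28/5) = 3*(-28/5) = -84/5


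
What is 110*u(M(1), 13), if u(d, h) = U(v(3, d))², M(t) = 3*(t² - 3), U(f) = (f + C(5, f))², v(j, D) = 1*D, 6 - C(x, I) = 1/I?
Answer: 55/648 ≈ 0.084877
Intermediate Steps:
C(x, I) = 6 - 1/I
v(j, D) = D
U(f) = (6 + f - 1/f)² (U(f) = (f + (6 - 1/f))² = (6 + f - 1/f)²)
M(t) = -9 + 3*t² (M(t) = 3*(-3 + t²) = -9 + 3*t²)
u(d, h) = (6 + d - 1/d)⁴ (u(d, h) = ((6 + d - 1/d)²)² = (6 + d - 1/d)⁴)
110*u(M(1), 13) = 110*((-1 + (-9 + 3*1²)² + 6*(-9 + 3*1²))⁴/(-9 + 3*1²)⁴) = 110*((-1 + (-9 + 3*1)² + 6*(-9 + 3*1))⁴/(-9 + 3*1)⁴) = 110*((-1 + (-9 + 3)² + 6*(-9 + 3))⁴/(-9 + 3)⁴) = 110*((-1 + (-6)² + 6*(-6))⁴/(-6)⁴) = 110*((-1 + 36 - 36)⁴/1296) = 110*((1/1296)*(-1)⁴) = 110*((1/1296)*1) = 110*(1/1296) = 55/648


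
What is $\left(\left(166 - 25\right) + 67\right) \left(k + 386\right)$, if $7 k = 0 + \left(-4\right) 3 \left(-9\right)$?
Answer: $\frac{584480}{7} \approx 83497.0$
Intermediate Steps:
$k = \frac{108}{7}$ ($k = \frac{0 + \left(-4\right) 3 \left(-9\right)}{7} = \frac{0 - -108}{7} = \frac{0 + 108}{7} = \frac{1}{7} \cdot 108 = \frac{108}{7} \approx 15.429$)
$\left(\left(166 - 25\right) + 67\right) \left(k + 386\right) = \left(\left(166 - 25\right) + 67\right) \left(\frac{108}{7} + 386\right) = \left(\left(166 - 25\right) + 67\right) \frac{2810}{7} = \left(141 + 67\right) \frac{2810}{7} = 208 \cdot \frac{2810}{7} = \frac{584480}{7}$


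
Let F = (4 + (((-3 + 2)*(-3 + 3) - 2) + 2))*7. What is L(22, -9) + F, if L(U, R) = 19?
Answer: 47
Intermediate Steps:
F = 28 (F = (4 + ((-1*0 - 2) + 2))*7 = (4 + ((0 - 2) + 2))*7 = (4 + (-2 + 2))*7 = (4 + 0)*7 = 4*7 = 28)
L(22, -9) + F = 19 + 28 = 47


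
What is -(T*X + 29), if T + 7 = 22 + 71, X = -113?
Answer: 9689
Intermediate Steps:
T = 86 (T = -7 + (22 + 71) = -7 + 93 = 86)
-(T*X + 29) = -(86*(-113) + 29) = -(-9718 + 29) = -1*(-9689) = 9689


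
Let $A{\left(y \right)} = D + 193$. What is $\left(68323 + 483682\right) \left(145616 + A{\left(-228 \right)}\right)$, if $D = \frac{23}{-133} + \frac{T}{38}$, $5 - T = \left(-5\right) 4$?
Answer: $\frac{21409692222615}{266} \approx 8.0488 \cdot 10^{10}$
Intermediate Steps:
$T = 25$ ($T = 5 - \left(-5\right) 4 = 5 - -20 = 5 + 20 = 25$)
$D = \frac{129}{266}$ ($D = \frac{23}{-133} + \frac{25}{38} = 23 \left(- \frac{1}{133}\right) + 25 \cdot \frac{1}{38} = - \frac{23}{133} + \frac{25}{38} = \frac{129}{266} \approx 0.48496$)
$A{\left(y \right)} = \frac{51467}{266}$ ($A{\left(y \right)} = \frac{129}{266} + 193 = \frac{51467}{266}$)
$\left(68323 + 483682\right) \left(145616 + A{\left(-228 \right)}\right) = \left(68323 + 483682\right) \left(145616 + \frac{51467}{266}\right) = 552005 \cdot \frac{38785323}{266} = \frac{21409692222615}{266}$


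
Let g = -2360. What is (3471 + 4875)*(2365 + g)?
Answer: 41730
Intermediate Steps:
(3471 + 4875)*(2365 + g) = (3471 + 4875)*(2365 - 2360) = 8346*5 = 41730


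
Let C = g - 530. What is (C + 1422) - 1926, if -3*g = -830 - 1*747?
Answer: -1525/3 ≈ -508.33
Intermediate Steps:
g = 1577/3 (g = -(-830 - 1*747)/3 = -(-830 - 747)/3 = -⅓*(-1577) = 1577/3 ≈ 525.67)
C = -13/3 (C = 1577/3 - 530 = -13/3 ≈ -4.3333)
(C + 1422) - 1926 = (-13/3 + 1422) - 1926 = 4253/3 - 1926 = -1525/3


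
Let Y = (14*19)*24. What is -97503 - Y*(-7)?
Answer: -52815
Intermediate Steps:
Y = 6384 (Y = 266*24 = 6384)
-97503 - Y*(-7) = -97503 - 6384*(-7) = -97503 - 1*(-44688) = -97503 + 44688 = -52815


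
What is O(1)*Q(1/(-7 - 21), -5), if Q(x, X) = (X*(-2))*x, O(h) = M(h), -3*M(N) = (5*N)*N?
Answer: 25/42 ≈ 0.59524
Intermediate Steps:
M(N) = -5*N²/3 (M(N) = -5*N*N/3 = -5*N²/3)
O(h) = -5*h²/3
Q(x, X) = -2*X*x (Q(x, X) = (-2*X)*x = -2*X*x)
O(1)*Q(1/(-7 - 21), -5) = (-5/3*1²)*(-2*(-5)/(-7 - 21)) = (-5/3*1)*(-2*(-5)/(-28)) = -(-10)*(-5)*(-1)/(3*28) = -5/3*(-5/14) = 25/42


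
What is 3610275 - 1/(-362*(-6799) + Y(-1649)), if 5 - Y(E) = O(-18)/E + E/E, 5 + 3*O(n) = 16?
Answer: 43957857042995928/12175764185 ≈ 3.6103e+6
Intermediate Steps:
O(n) = 11/3 (O(n) = -5/3 + (1/3)*16 = -5/3 + 16/3 = 11/3)
Y(E) = 4 - 11/(3*E) (Y(E) = 5 - (11/(3*E) + E/E) = 5 - (11/(3*E) + 1) = 5 - (1 + 11/(3*E)) = 5 + (-1 - 11/(3*E)) = 4 - 11/(3*E))
3610275 - 1/(-362*(-6799) + Y(-1649)) = 3610275 - 1/(-362*(-6799) + (4 - 11/3/(-1649))) = 3610275 - 1/(2461238 + (4 - 11/3*(-1/1649))) = 3610275 - 1/(2461238 + (4 + 11/4947)) = 3610275 - 1/(2461238 + 19799/4947) = 3610275 - 1/12175764185/4947 = 3610275 - 1*4947/12175764185 = 3610275 - 4947/12175764185 = 43957857042995928/12175764185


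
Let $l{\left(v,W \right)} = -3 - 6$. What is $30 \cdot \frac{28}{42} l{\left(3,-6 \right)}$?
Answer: $-180$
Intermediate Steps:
$l{\left(v,W \right)} = -9$ ($l{\left(v,W \right)} = -3 - 6 = -9$)
$30 \cdot \frac{28}{42} l{\left(3,-6 \right)} = 30 \cdot \frac{28}{42} \left(-9\right) = 30 \cdot 28 \cdot \frac{1}{42} \left(-9\right) = 30 \cdot \frac{2}{3} \left(-9\right) = 20 \left(-9\right) = -180$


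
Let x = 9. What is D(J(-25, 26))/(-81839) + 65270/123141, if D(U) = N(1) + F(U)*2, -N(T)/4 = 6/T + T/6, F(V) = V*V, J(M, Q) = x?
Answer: 1774906722/3359245433 ≈ 0.52836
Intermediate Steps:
J(M, Q) = 9
F(V) = V**2
N(T) = -24/T - 2*T/3 (N(T) = -4*(6/T + T/6) = -24/T - 2*T/3)
D(U) = -74/3 + 2*U**2 (D(U) = (-24/1 - 2/3*1) + U**2*2 = (-24*1 - 2/3) + 2*U**2 = (-24 - 2/3) + 2*U**2 = -74/3 + 2*U**2)
D(J(-25, 26))/(-81839) + 65270/123141 = (-74/3 + 2*9**2)/(-81839) + 65270/123141 = (-74/3 + 2*81)*(-1/81839) + 65270*(1/123141) = (-74/3 + 162)*(-1/81839) + 65270/123141 = (412/3)*(-1/81839) + 65270/123141 = -412/245517 + 65270/123141 = 1774906722/3359245433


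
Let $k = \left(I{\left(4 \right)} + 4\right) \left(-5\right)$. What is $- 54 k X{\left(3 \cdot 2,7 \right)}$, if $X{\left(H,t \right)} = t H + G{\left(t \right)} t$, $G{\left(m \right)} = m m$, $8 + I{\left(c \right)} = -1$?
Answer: $-519750$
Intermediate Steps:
$I{\left(c \right)} = -9$ ($I{\left(c \right)} = -8 - 1 = -9$)
$G{\left(m \right)} = m^{2}$
$X{\left(H,t \right)} = t^{3} + H t$ ($X{\left(H,t \right)} = t H + t^{2} t = H t + t^{3} = t^{3} + H t$)
$k = 25$ ($k = \left(-9 + 4\right) \left(-5\right) = \left(-5\right) \left(-5\right) = 25$)
$- 54 k X{\left(3 \cdot 2,7 \right)} = \left(-54\right) 25 \cdot 7 \left(3 \cdot 2 + 7^{2}\right) = - 1350 \cdot 7 \left(6 + 49\right) = - 1350 \cdot 7 \cdot 55 = \left(-1350\right) 385 = -519750$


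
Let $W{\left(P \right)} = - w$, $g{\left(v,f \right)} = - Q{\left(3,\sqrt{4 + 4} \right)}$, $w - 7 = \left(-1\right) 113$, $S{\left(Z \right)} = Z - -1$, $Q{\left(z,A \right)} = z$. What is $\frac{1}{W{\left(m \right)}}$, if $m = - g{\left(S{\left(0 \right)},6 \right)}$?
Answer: $\frac{1}{106} \approx 0.009434$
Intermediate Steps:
$S{\left(Z \right)} = 1 + Z$ ($S{\left(Z \right)} = Z + 1 = 1 + Z$)
$w = -106$ ($w = 7 - 113 = -106$)
$g{\left(v,f \right)} = -3$ ($g{\left(v,f \right)} = \left(-1\right) 3 = -3$)
$m = 3$ ($m = \left(-1\right) \left(-3\right) = 3$)
$W{\left(P \right)} = 106$ ($W{\left(P \right)} = \left(-1\right) \left(-106\right) = 106$)
$\frac{1}{W{\left(m \right)}} = \frac{1}{106}$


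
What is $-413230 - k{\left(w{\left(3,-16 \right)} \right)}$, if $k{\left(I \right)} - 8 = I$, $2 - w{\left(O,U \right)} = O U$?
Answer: $-413288$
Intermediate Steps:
$w{\left(O,U \right)} = 2 - O U$
$k{\left(I \right)} = 8 + I$
$-413230 - k{\left(w{\left(3,-16 \right)} \right)} = -413230 - \left(8 - \left(-2 + 3 \left(-16\right)\right)\right) = -413230 - \left(8 + \left(2 + 48\right)\right) = -413230 - \left(8 + 50\right) = -413230 - 58 = -413288$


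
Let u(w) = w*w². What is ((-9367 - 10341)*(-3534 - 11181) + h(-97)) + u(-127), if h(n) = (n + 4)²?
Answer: 287963486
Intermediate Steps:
u(w) = w³
h(n) = (4 + n)²
((-9367 - 10341)*(-3534 - 11181) + h(-97)) + u(-127) = ((-9367 - 10341)*(-3534 - 11181) + (4 - 97)²) + (-127)³ = (-19708*(-14715) + (-93)²) - 2048383 = (290003220 + 8649) - 2048383 = 290011869 - 2048383 = 287963486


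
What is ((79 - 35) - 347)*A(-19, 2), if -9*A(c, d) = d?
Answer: 202/3 ≈ 67.333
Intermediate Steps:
A(c, d) = -d/9
((79 - 35) - 347)*A(-19, 2) = ((79 - 35) - 347)*(-⅑*2) = (44 - 347)*(-2/9) = -303*(-2/9) = 202/3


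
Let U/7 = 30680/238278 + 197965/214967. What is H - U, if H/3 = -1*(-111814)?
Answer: 8590801254142141/25610953413 ≈ 3.3543e+5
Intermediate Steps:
H = 335442 (H = 3*(-1*(-111814)) = 3*111814 = 335442)
U = 188180621405/25610953413 (U = 7*(30680/238278 + 197965/214967) = 7*(30680*(1/238278) + 197965*(1/214967)) = 7*(15340/119139 + 197965/214967) = 7*(26882945915/25610953413) = 188180621405/25610953413 ≈ 7.3477)
H - U = 335442 - 1*188180621405/25610953413 = 335442 - 188180621405/25610953413 = 8590801254142141/25610953413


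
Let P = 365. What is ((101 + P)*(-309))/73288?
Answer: -71997/36644 ≈ -1.9648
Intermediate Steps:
((101 + P)*(-309))/73288 = ((101 + 365)*(-309))/73288 = (466*(-309))*(1/73288) = -143994*1/73288 = -71997/36644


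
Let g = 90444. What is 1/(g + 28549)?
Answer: 1/118993 ≈ 8.4039e-6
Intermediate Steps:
1/(g + 28549) = 1/(90444 + 28549) = 1/118993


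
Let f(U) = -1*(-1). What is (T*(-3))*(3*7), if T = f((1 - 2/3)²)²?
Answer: -63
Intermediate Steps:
f(U) = 1
T = 1 (T = 1² = 1)
(T*(-3))*(3*7) = (1*(-3))*(3*7) = -3*21 = -63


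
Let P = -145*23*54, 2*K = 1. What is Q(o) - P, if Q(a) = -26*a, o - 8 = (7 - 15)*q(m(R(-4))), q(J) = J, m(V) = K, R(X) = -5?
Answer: 179986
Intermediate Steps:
K = 1/2 (K = (1/2)*1 = 1/2 ≈ 0.50000)
m(V) = 1/2
P = -180090 (P = -3335*54 = -180090)
o = 4 (o = 8 + (7 - 15)*(1/2) = 8 - 8*1/2 = 8 - 4 = 4)
Q(o) - P = -26*4 - 1*(-180090) = -104 + 180090 = 179986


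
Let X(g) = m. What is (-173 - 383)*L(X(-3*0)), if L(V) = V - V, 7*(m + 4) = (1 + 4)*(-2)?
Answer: 0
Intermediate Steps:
m = -38/7 (m = -4 + ((1 + 4)*(-2))/7 = -4 + (5*(-2))/7 = -4 + (⅐)*(-10) = -4 - 10/7 = -38/7 ≈ -5.4286)
X(g) = -38/7
L(V) = 0
(-173 - 383)*L(X(-3*0)) = (-173 - 383)*0 = -556*0 = 0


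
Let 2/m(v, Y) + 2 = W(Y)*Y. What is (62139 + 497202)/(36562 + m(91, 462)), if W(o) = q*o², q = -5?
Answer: 45964372641987/3004516730467 ≈ 15.298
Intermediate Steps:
W(o) = -5*o²
m(v, Y) = 2/(-2 - 5*Y³) (m(v, Y) = 2/(-2 + (-5*Y²)*Y) = 2/(-2 - 5*Y³))
(62139 + 497202)/(36562 + m(91, 462)) = (62139 + 497202)/(36562 + 2/(-2 - 5*462³)) = 559341/(36562 + 2/(-2 - 5*98611128)) = 559341/(36562 + 2/(-2 - 493055640)) = 559341/(36562 + 2/(-493055642)) = 559341/(36562 + 2*(-1/493055642)) = 559341/(36562 - 1/246527821) = 559341/(9013550191401/246527821) = 559341*(246527821/9013550191401) = 45964372641987/3004516730467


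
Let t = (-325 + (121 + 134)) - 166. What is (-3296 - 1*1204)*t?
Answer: 1062000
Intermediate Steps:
t = -236 (t = (-325 + 255) - 166 = -70 - 166 = -236)
(-3296 - 1*1204)*t = (-3296 - 1*1204)*(-236) = (-3296 - 1204)*(-236) = -4500*(-236) = 1062000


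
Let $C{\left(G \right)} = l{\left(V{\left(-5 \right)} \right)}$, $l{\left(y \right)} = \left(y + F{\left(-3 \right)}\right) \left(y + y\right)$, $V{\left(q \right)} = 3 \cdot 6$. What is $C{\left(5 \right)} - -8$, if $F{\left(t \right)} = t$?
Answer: $548$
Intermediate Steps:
$V{\left(q \right)} = 18$
$l{\left(y \right)} = 2 y \left(-3 + y\right)$ ($l{\left(y \right)} = \left(y - 3\right) \left(y + y\right) = \left(-3 + y\right) 2 y = 2 y \left(-3 + y\right)$)
$C{\left(G \right)} = 540$ ($C{\left(G \right)} = 2 \cdot 18 \left(-3 + 18\right) = 2 \cdot 18 \cdot 15 = 540$)
$C{\left(5 \right)} - -8 = 540 - -8 = 540 + 8 = 548$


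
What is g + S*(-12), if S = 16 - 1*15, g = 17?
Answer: 5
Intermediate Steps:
S = 1 (S = 16 - 15 = 1)
g + S*(-12) = 17 + 1*(-12) = 17 - 12 = 5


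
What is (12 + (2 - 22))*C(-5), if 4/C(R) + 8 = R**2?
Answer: -32/17 ≈ -1.8824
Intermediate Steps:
C(R) = 4/(-8 + R**2)
(12 + (2 - 22))*C(-5) = (12 + (2 - 22))*(4/(-8 + (-5)**2)) = (12 - 20)*(4/(-8 + 25)) = -32/17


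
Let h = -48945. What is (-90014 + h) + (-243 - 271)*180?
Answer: -231479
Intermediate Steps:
(-90014 + h) + (-243 - 271)*180 = (-90014 - 48945) + (-243 - 271)*180 = -138959 - 514*180 = -138959 - 92520 = -231479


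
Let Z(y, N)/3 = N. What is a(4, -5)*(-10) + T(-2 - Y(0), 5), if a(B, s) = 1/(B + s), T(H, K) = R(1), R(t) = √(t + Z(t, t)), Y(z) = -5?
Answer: 12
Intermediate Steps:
Z(y, N) = 3*N
R(t) = 2*√t (R(t) = √(t + 3*t) = √(4*t) = 2*√t)
T(H, K) = 2 (T(H, K) = 2*√1 = 2*1 = 2)
a(4, -5)*(-10) + T(-2 - Y(0), 5) = -10/(4 - 5) + 2 = -10/(-1) + 2 = -1*(-10) + 2 = 10 + 2 = 12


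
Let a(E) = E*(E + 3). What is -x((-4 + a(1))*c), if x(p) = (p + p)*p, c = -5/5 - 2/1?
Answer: 0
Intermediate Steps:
a(E) = E*(3 + E)
c = -3 (c = -5*1/5 - 2*1 = -1 - 2 = -3)
x(p) = 2*p**2 (x(p) = (2*p)*p = 2*p**2)
-x((-4 + a(1))*c) = -2*((-4 + 1*(3 + 1))*(-3))**2 = -2*((-4 + 1*4)*(-3))**2 = -2*((-4 + 4)*(-3))**2 = -2*(0*(-3))**2 = -2*0**2 = -2*0 = -1*0 = 0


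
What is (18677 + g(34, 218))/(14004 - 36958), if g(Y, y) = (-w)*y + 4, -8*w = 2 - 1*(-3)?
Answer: -75269/91816 ≈ -0.81978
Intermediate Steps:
w = -5/8 (w = -(2 - 1*(-3))/8 = -(2 + 3)/8 = -⅛*5 = -5/8 ≈ -0.62500)
g(Y, y) = 4 + 5*y/8 (g(Y, y) = (-1*(-5/8))*y + 4 = 5*y/8 + 4 = 4 + 5*y/8)
(18677 + g(34, 218))/(14004 - 36958) = (18677 + (4 + (5/8)*218))/(14004 - 36958) = (18677 + (4 + 545/4))/(-22954) = (18677 + 561/4)*(-1/22954) = (75269/4)*(-1/22954) = -75269/91816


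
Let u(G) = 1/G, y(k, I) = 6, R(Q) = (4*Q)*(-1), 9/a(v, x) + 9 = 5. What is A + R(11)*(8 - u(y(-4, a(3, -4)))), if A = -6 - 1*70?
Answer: -1262/3 ≈ -420.67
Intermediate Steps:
a(v, x) = -9/4 (a(v, x) = 9/(-9 + 5) = 9/(-4) = 9*(-¼) = -9/4)
R(Q) = -4*Q
u(G) = 1/G
A = -76 (A = -6 - 70 = -76)
A + R(11)*(8 - u(y(-4, a(3, -4)))) = -76 + (-4*11)*(8 - 1/6) = -76 - 44*(8 - 1*⅙) = -76 - 44*(8 - ⅙) = -76 - 44*47/6 = -76 - 1034/3 = -1262/3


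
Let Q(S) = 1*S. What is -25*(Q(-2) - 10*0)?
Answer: 50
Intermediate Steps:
Q(S) = S
-25*(Q(-2) - 10*0) = -25*(-2 - 10*0) = -25*(-2 + 0) = -25*(-2) = 50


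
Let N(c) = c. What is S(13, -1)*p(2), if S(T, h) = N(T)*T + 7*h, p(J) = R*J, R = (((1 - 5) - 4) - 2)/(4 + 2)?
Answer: -540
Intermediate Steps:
R = -5/3 (R = ((-4 - 4) - 2)/6 = (-8 - 2)*(⅙) = -10*⅙ = -5/3 ≈ -1.6667)
p(J) = -5*J/3
S(T, h) = T² + 7*h (S(T, h) = T*T + 7*h = T² + 7*h)
S(13, -1)*p(2) = (13² + 7*(-1))*(-5/3*2) = (169 - 7)*(-10/3) = 162*(-10/3) = -540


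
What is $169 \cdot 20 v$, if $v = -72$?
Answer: $-243360$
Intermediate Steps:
$169 \cdot 20 v = 169 \cdot 20 \left(-72\right) = 3380 \left(-72\right) = -243360$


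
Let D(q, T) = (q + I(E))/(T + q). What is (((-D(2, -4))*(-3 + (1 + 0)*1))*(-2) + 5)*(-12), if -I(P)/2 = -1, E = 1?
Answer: -156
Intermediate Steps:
I(P) = 2 (I(P) = -2*(-1) = 2)
D(q, T) = (2 + q)/(T + q) (D(q, T) = (q + 2)/(T + q) = (2 + q)/(T + q))
(((-D(2, -4))*(-3 + (1 + 0)*1))*(-2) + 5)*(-12) = (((-(2 + 2)/(-4 + 2))*(-3 + (1 + 0)*1))*(-2) + 5)*(-12) = (((-4/(-2))*(-3 + 1*1))*(-2) + 5)*(-12) = (((-(-1)*4/2)*(-3 + 1))*(-2) + 5)*(-12) = ((-1*(-2)*(-2))*(-2) + 5)*(-12) = ((2*(-2))*(-2) + 5)*(-12) = (-4*(-2) + 5)*(-12) = (8 + 5)*(-12) = 13*(-12) = -156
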